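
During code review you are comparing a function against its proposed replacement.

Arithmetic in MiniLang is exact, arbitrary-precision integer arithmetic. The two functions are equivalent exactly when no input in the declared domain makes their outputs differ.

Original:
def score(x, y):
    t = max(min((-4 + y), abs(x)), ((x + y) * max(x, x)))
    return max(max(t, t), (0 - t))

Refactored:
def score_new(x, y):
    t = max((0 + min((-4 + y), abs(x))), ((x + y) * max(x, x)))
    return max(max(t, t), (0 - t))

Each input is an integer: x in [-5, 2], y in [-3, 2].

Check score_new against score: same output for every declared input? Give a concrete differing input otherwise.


Equivalent — the differences include arithmetic usage differs; and constant usage differs, yet no declared input distinguishes the two.
Tracing x=1, y=0: score: t := 1 | result 1 | score_new: t := 1 | result 1 — matching result 1.
Checked all 48 inputs in the declared domain: the outputs agree on every one.
verdict: equivalent


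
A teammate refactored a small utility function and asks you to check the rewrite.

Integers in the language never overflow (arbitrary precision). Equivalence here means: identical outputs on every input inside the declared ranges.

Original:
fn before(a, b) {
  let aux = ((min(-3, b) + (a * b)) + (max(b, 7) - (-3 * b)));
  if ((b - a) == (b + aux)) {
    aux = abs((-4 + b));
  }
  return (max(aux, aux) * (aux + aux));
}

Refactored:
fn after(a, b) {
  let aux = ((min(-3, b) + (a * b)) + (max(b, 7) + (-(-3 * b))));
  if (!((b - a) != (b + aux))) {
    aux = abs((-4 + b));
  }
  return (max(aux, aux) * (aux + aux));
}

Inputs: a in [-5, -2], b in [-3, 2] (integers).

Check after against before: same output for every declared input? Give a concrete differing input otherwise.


Behavior is preserved: although comparison usage differs, plus boolean connective usage differs, plus arithmetic usage differs, the outputs never diverge.
Tracing a=-5, b=-1: before: aux = 6; ((b - a) == (b + aux)) -> false; return 72 | after: aux = 6; (!((b - a) != (b + aux))) -> false; return 72 — matching result 72.
Across all 24 domain points the two functions coincide.
verdict: equivalent


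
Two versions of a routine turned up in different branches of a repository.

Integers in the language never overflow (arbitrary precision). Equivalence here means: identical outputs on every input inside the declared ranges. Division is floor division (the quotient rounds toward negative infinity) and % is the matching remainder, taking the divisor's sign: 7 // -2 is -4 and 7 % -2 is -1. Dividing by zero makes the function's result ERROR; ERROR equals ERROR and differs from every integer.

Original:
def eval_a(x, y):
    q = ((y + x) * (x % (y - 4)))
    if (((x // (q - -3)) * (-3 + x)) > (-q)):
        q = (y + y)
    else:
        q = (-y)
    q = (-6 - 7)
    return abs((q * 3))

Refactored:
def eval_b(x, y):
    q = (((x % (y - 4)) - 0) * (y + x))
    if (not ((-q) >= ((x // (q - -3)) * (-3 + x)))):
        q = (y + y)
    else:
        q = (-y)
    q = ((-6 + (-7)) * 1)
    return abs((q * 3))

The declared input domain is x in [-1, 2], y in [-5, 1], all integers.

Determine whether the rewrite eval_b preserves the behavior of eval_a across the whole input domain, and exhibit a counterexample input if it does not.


Differences: boolean connective usage differs; constant usage differs; comparison usage differs; arithmetic usage differs — yet all 28 inputs agree.
verdict: equivalent


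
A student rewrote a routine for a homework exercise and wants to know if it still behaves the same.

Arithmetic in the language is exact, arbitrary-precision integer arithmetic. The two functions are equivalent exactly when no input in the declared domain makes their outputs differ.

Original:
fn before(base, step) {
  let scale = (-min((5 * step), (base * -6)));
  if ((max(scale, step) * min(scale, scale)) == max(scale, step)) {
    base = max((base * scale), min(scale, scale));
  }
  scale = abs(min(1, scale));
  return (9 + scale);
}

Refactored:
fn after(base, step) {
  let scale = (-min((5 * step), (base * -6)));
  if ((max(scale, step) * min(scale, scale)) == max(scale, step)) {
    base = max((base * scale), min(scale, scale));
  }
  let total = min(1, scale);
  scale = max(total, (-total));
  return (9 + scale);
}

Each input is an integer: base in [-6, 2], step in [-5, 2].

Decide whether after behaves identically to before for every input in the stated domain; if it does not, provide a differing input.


Side by side, the visible changes include: local variable names differ, min/max/abs usage differs, statement counts differ.
As a probe, take base=-2, step=-1: before runs scale = 5; ((max(scale, step) * min(scale, scale)) == max(scale, step)) -> false; scale = 1; return 10; after runs scale = 5; ((max(scale, step) * min(scale, scale)) == max(scale, step)) -> false; total = 1; scale = 1; return 10; both end at 10.
Checked all 72 inputs in the declared domain: the outputs agree on every one.
verdict: equivalent


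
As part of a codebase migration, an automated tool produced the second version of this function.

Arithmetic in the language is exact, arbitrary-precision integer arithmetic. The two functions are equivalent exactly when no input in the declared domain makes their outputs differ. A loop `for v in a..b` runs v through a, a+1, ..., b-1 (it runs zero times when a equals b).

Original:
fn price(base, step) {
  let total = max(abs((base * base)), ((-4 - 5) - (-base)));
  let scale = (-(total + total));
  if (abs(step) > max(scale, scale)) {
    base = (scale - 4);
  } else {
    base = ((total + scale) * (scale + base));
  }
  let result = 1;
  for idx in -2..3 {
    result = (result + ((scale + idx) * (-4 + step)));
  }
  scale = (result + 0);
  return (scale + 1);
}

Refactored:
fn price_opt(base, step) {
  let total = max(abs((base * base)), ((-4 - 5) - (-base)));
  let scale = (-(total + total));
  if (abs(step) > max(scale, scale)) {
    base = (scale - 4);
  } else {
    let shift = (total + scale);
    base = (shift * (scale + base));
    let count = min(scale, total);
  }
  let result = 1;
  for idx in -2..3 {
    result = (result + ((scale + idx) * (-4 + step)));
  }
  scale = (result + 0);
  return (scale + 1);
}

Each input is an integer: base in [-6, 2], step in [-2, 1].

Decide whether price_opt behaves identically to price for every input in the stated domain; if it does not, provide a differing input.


The two are interchangeable: statement counts differ; local variable names differ; min/max/abs usage differs, and every declared input agrees.
Spot check at base=-1, step=1 — price: total=1, then scale=-2, then (abs(step) > max(scale, scale)) is true, then base=-6, then result=1, then (idx=-2), then result=13, then (idx=-1), then result=22, then (idx=0), then result=28, then (idx=1), then result=31, then (idx=2), then result=31, then scale=31, then returns 32. price_opt: total=1, then scale=-2, then (abs(step) > max(scale, scale)) is true, then base=-6, then result=1, then (idx=-2), then result=13, then (idx=-1), then result=22, then (idx=0), then result=28, then (idx=1), then result=31, then (idx=2), then result=31, then scale=31, then returns 32. Both give 32.
Sweeping the whole domain (36 inputs) finds no disagreement.
verdict: equivalent


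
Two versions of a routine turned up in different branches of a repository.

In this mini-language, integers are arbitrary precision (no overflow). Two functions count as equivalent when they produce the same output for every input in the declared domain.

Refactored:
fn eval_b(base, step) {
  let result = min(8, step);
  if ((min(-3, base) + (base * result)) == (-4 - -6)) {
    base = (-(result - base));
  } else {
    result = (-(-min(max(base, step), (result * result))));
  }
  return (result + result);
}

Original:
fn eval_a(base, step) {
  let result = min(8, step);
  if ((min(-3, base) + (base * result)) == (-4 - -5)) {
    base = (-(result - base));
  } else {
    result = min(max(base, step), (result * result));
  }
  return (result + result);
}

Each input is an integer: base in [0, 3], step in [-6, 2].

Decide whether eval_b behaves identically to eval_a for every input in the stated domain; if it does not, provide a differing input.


The one real change (`-5` became `-6`) has no effect anywhere in the declared ranges.
One worked example (base=1, step=-6) — eval_a: result=-6, then ((min(-3, base) + (base * result)) == (-4 - -5)) is false, then result=1, then returns 2; eval_b: result=-6, then ((min(-3, base) + (base * result)) == (-4 - -6)) is false, then result=1, then returns 2; agreement on 2.
Checked all 36 inputs in the declared domain: the outputs agree on every one.
verdict: equivalent


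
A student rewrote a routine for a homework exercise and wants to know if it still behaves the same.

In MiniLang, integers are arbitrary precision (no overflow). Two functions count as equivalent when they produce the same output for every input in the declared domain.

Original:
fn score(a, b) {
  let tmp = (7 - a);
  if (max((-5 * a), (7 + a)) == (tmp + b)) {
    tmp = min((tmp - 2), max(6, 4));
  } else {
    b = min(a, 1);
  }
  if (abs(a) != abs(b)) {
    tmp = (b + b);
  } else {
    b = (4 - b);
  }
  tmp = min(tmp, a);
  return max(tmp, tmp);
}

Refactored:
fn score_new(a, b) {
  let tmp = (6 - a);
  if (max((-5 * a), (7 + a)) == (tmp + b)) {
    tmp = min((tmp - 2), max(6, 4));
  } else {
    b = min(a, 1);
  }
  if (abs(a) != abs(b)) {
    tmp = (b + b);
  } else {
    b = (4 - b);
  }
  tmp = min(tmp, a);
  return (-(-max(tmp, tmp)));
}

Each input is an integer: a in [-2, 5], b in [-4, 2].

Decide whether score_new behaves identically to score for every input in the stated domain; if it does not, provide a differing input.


Consider the input a=-1, b=-2.
score: tmp=8, then (max((-5 * a), (7 + a)) == (tmp + b)) is true, then tmp=6, then (abs(a) != abs(b)) is true, then tmp=-4, then tmp=-4, then returns -4
score_new: tmp=7, then (max((-5 * a), (7 + a)) == (tmp + b)) is false, then b=-1, then (abs(a) != abs(b)) is false, then b=5, then tmp=-1, then returns -1
-4 vs -1 — the two versions disagree here.
verdict: not equivalent; witness: a=-1, b=-2


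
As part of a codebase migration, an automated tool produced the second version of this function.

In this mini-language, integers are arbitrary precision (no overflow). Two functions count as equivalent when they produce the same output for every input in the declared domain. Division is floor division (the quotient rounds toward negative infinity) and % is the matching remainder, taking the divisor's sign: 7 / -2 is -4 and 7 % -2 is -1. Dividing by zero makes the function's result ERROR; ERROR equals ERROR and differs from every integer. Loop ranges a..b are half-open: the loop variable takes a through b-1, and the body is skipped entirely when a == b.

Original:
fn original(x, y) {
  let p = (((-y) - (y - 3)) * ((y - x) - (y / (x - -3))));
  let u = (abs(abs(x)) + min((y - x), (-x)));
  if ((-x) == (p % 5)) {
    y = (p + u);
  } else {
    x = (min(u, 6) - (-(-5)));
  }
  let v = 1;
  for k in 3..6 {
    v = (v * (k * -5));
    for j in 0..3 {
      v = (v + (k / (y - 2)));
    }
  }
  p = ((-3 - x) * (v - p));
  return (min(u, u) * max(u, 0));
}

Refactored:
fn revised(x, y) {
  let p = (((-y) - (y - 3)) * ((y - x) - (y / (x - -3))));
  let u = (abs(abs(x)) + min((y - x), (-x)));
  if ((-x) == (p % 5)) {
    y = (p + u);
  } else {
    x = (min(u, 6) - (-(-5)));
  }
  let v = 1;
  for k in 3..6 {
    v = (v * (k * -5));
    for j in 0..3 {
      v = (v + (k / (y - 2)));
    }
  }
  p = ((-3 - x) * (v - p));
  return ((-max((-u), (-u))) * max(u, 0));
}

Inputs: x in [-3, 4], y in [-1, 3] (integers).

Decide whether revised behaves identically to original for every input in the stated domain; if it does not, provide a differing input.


This is a faithful refactor — min/max/abs usage differs, but the computed results match everywhere.
One worked example (x=1, y=1) — original: p=0, then u=0, then ((-x) == (p % 5)) is false, then x=-5, then v=1, then (k=3), then v=-15, then (j=0), then v=-18, then (j=1), then v=-21, then (j=2), then v=-24, then (k=4), then v=480, then (j=0), then v=476, then (j=1), then v=472, then (j=2), then v=468, then (k=5), then v=-11700, then (j=0), then v=-11705, then (j=1), then v=-11710, then (j=2), then v=-11715, then p=-23430, then returns 0; revised: p=0, then u=0, then ((-x) == (p % 5)) is false, then x=-5, then v=1, then (k=3), then v=-15, then (j=0), then v=-18, then (j=1), then v=-21, then (j=2), then v=-24, then (k=4), then v=480, then (j=0), then v=476, then (j=1), then v=472, then (j=2), then v=468, then (k=5), then v=-11700, then (j=0), then v=-11705, then (j=1), then v=-11710, then (j=2), then v=-11715, then p=-23430, then returns 0; agreement on 0.
An exhaustive pass over the 40 declared inputs shows identical outputs.
verdict: equivalent


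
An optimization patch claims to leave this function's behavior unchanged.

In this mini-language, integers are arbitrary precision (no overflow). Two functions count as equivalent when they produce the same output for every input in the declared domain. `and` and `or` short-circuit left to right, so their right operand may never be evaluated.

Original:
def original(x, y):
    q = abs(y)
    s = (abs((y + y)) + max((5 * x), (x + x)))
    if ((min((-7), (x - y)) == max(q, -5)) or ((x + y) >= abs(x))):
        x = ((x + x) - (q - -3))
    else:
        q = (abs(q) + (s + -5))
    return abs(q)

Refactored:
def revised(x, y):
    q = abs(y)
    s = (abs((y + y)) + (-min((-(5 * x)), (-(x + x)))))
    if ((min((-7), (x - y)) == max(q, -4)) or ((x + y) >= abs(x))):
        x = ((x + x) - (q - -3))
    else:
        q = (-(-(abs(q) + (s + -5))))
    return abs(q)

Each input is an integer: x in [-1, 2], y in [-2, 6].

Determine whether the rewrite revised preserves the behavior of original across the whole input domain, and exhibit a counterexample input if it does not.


The one real change (`-5` became `-4`) has no effect anywhere in the declared ranges; all 36 inputs agree.
verdict: equivalent


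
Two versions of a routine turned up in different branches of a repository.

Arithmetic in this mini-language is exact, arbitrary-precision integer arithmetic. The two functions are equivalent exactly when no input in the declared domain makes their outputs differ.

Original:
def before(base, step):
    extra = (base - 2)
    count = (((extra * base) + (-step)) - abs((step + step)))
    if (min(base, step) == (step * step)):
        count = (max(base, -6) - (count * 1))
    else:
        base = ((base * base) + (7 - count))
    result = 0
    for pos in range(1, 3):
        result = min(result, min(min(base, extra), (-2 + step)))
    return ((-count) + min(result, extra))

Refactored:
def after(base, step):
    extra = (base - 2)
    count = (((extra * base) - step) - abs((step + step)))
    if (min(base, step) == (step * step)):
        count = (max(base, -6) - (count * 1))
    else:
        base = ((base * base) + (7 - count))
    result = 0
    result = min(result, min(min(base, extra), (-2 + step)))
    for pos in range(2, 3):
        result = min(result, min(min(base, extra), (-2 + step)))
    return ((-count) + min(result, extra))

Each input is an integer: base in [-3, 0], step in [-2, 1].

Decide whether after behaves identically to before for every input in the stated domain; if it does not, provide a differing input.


Changes here: min/max/abs usage differs; also arithmetic usage differs; also constant usage differs; also loop structure differs; also statement counts differ; the full 16-point sweep finds no disagreement.
verdict: equivalent


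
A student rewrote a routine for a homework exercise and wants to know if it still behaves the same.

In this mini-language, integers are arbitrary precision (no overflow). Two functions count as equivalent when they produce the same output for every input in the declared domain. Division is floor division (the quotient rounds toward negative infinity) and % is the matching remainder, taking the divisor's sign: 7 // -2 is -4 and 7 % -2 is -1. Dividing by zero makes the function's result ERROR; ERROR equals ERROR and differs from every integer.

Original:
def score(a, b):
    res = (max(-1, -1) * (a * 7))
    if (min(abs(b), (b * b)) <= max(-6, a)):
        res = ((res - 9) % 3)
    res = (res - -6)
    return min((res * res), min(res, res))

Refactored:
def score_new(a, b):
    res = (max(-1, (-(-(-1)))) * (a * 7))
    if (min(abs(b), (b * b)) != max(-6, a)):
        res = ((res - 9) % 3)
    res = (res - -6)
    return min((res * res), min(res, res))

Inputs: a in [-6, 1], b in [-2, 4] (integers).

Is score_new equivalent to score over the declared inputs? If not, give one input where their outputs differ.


There is a counterexample at a=-6, b=-2: 48 on one side, 6 on the other.
score: res = 42; (min(abs(b), (b * b)) <= max(-6, a)) -> false; res = 48; return 48
score_new: res = 42; (min(abs(b), (b * b)) != max(-6, a)) -> true; res = 0; res = 6; return 6
verdict: not equivalent; witness: a=-6, b=-2


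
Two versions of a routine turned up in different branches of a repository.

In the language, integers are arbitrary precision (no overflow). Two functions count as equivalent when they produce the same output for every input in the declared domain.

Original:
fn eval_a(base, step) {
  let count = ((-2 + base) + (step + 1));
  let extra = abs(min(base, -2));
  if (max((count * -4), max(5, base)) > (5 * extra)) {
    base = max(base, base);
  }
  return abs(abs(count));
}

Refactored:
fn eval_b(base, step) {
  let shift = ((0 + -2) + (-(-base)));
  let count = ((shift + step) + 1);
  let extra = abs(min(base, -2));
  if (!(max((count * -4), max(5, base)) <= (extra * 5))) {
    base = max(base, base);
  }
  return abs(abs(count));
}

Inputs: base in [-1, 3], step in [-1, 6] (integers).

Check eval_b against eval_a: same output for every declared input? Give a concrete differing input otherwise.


Behavior is preserved: although arithmetic usage differs, and local variable names differ, and statement counts differ, and boolean connective usage differs, and comparison usage differs, and constant usage differs, the outputs never diverge.
Spot check at base=0, step=1 — eval_a: count := 0 | extra := 2 | (max((count * -4), max(5, base)) > (5 * extra)): false | result 0. eval_b: shift := -2 | count := 0 | extra := 2 | (!(max((count * -4), max(5, base)) <= (extra * 5))): false | result 0. Both give 0.
Sweeping the whole domain (40 inputs) finds no disagreement.
verdict: equivalent


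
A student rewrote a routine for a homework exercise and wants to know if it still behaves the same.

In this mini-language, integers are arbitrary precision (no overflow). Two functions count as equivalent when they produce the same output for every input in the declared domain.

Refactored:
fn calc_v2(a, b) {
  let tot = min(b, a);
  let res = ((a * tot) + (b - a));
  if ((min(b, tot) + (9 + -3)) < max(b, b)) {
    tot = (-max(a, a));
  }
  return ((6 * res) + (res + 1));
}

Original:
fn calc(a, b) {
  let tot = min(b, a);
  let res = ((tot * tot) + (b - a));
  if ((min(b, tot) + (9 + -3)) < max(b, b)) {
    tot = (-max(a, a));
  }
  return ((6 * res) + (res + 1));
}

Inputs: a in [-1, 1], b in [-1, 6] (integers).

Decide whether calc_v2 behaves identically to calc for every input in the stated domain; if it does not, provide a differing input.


Try a=0, b=-1.
calc: tot=-1, then res=0, then ((min(b, tot) + (9 + -3)) < max(b, b)) is false, then returns 1
calc_v2: tot=-1, then res=-1, then ((min(b, tot) + (9 + -3)) < max(b, b)) is false, then returns -6
1 vs -6 — the two versions disagree here.
verdict: not equivalent; witness: a=0, b=-1


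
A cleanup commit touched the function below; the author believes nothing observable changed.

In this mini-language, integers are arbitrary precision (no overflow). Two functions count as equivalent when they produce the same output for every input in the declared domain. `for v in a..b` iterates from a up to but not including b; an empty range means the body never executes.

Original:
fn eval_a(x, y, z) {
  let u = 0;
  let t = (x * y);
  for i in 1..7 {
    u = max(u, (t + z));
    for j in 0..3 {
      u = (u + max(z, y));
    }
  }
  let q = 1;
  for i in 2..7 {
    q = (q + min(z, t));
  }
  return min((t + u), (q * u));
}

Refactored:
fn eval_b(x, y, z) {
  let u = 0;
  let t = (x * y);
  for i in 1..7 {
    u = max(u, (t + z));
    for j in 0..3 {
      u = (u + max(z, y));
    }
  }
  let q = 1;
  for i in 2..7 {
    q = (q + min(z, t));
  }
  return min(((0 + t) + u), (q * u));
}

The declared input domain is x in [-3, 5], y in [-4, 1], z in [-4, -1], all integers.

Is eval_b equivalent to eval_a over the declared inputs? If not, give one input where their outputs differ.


Behavior is preserved: although arithmetic usage differs, plus constant usage differs, the outputs never diverge.
Spot check at x=4, y=-3, z=-4 — eval_a: u := 0 | t := -12 | iter i=1: | u := 0 | iter j=0: | u := -3 | iter j=1: | u := -6 | iter j=2: | u := -9 | iter i=2: | u := -9 | iter j=0: | u := -12 | iter j=1: | u := -15 | iter j=2: | u := -18 | iter i=3: | u := -16 | iter j=0: | u := -19 | iter j=1: | u := -22 | iter j=2: | u := -25 | iter i=4: | u := -16 | iter j=0: | u := -19 | iter j=1: | u := -22 | iter j=2: | u := -25 | iter i=5: | u := -16 | iter j=0: | u := -19 | iter j=1: | u := -22 | iter j=2: | u := -25 | iter i=6: | u := -16 | iter j=0: | u := -19 | iter j=1: | u := -22 | iter j=2: | u := -25 | q := 1 | iter i=2: | q := -11 | iter i=3: | q := -23 | iter i=4: | q := -35 | iter i=5: | q := -47 | iter i=6: | q := -59 | result -37. eval_b: u := 0 | t := -12 | iter i=1: | u := 0 | iter j=0: | u := -3 | iter j=1: | u := -6 | iter j=2: | u := -9 | iter i=2: | u := -9 | iter j=0: | u := -12 | iter j=1: | u := -15 | iter j=2: | u := -18 | iter i=3: | u := -16 | iter j=0: | u := -19 | iter j=1: | u := -22 | iter j=2: | u := -25 | iter i=4: | u := -16 | iter j=0: | u := -19 | iter j=1: | u := -22 | iter j=2: | u := -25 | iter i=5: | u := -16 | iter j=0: | u := -19 | iter j=1: | u := -22 | iter j=2: | u := -25 | iter i=6: | u := -16 | iter j=0: | u := -19 | iter j=1: | u := -22 | iter j=2: | u := -25 | q := 1 | iter i=2: | q := -11 | iter i=3: | q := -23 | iter i=4: | q := -35 | iter i=5: | q := -47 | iter i=6: | q := -59 | result -37. Both give -37.
Every one of the 216 inputs gives matching results.
verdict: equivalent


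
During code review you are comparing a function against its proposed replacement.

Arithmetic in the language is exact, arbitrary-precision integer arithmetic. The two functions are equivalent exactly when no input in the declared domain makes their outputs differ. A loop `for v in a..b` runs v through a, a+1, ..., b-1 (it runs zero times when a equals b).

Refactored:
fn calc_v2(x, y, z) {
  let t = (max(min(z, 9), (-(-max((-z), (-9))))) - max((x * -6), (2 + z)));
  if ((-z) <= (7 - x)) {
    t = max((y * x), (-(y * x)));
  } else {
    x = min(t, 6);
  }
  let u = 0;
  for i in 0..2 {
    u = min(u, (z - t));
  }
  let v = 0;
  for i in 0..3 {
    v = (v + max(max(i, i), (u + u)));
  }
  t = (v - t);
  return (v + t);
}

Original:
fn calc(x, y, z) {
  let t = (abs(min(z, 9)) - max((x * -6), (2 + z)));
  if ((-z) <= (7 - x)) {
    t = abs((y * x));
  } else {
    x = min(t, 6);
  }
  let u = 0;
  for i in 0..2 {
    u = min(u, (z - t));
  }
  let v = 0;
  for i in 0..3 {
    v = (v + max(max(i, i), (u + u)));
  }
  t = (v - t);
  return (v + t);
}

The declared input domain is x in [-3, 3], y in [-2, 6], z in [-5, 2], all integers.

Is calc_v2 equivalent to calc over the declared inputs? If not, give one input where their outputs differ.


Changes here: min/max/abs usage differs, and constant usage differs, and arithmetic usage differs; the full 504-point sweep finds no disagreement.
verdict: equivalent


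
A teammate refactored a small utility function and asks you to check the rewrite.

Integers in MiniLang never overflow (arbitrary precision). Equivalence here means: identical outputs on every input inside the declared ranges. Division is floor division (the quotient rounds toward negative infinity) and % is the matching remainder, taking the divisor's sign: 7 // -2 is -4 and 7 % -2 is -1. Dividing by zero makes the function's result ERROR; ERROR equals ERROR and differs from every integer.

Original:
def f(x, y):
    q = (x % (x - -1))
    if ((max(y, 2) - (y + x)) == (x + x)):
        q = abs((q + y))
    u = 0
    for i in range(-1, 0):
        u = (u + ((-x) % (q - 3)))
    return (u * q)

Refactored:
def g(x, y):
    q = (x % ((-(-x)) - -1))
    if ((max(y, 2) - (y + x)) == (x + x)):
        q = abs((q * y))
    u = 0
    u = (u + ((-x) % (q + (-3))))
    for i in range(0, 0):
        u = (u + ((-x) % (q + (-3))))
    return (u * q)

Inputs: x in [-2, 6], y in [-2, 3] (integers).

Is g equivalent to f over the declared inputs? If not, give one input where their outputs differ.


Not equivalent: x=0, y=3 separates them (ERROR vs 0).
f: q=0, then ((max(y, 2) - (y + x)) == (x + x)) is true, then q=3, then u=0, then (i=-1), then a zero divisor aborts: ERROR
g: q=0, then ((max(y, 2) - (y + x)) == (x + x)) is true, then q=0, then u=0, then u=0, then the loop over i runs zero times, then returns 0
verdict: not equivalent; witness: x=0, y=3


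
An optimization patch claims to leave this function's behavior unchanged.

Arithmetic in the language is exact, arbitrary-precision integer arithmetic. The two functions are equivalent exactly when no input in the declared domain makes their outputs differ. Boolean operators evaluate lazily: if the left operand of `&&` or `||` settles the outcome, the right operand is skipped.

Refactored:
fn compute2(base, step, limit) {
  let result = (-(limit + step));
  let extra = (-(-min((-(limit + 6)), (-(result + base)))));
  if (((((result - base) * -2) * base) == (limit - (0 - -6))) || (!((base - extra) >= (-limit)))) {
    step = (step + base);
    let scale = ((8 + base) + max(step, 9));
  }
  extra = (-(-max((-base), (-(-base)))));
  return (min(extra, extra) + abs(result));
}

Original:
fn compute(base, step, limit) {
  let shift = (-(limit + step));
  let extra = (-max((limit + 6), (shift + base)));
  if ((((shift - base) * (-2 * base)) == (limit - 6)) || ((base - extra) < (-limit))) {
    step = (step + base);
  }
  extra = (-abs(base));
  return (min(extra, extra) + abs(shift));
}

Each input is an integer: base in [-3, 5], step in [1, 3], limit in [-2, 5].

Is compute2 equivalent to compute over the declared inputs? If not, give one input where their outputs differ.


At base=-3, step=1, limit=-2: compute gives -2, compute2 gives 4.
verdict: not equivalent; witness: base=-3, step=1, limit=-2


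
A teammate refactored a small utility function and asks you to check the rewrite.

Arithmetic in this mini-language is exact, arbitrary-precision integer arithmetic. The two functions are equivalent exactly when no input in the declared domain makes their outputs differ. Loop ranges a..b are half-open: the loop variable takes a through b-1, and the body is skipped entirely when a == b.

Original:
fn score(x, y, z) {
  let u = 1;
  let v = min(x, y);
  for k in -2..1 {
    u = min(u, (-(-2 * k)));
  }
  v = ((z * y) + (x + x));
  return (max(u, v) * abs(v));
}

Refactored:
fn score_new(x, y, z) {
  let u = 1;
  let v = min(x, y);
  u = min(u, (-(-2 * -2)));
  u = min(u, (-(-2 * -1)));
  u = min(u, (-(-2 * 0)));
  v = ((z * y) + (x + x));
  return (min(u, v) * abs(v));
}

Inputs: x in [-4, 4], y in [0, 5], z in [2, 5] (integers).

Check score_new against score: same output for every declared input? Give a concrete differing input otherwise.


These are not equivalent — on x=-4, y=0, z=2 the outputs split (-32 vs -64).
score: u becomes 1; next v becomes -4; next at k=-2:; next u becomes -4; next at k=-1:; next u becomes -4; next at k=0:; next u becomes -4; next v becomes -8; next final value -32
score_new: u becomes 1; next v becomes -4; next u becomes -4; next u becomes -4; next u becomes -4; next v becomes -8; next final value -64
verdict: not equivalent; witness: x=-4, y=0, z=2


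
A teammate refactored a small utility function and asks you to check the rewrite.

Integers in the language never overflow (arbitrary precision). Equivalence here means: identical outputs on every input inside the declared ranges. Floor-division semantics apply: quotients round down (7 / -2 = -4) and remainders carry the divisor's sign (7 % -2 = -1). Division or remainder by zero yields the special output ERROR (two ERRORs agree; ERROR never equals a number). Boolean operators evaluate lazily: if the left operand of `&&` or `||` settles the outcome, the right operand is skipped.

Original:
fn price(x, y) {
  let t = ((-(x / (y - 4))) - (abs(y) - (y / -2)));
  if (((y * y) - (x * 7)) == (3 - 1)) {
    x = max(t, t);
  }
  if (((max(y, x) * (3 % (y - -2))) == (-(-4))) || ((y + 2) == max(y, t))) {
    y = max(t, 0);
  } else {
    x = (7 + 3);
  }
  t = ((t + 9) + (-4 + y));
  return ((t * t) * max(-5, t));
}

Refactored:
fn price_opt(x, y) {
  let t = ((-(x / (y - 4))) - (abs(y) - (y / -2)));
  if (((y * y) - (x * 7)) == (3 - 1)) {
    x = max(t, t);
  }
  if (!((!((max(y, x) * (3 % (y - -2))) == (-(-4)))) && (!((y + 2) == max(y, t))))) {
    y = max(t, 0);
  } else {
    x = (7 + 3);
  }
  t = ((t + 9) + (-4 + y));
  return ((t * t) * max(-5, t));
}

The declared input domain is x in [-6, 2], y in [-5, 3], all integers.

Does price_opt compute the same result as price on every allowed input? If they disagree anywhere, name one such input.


The two versions differ — the changes include boolean connective usage differs.
As a probe, take x=-2, y=-5: price runs t = -3; (((y * y) - (x * 7)) == (3 - 1)) -> false; (((max(y, x) * (3 % (y - -2))) == (-(-4))) || ((y + 2) == max(y, t))) -> true; y = 0; t = 2; return 8; price_opt runs t = -3; (((y * y) - (x * 7)) == (3 - 1)) -> false; (!((!((max(y, x) * (3 % (y - -2))) == (-(-4)))) && (!((y + 2) == max(y, t))))) -> true; y = 0; t = 2; return 8; both end at 8.
An exhaustive pass over the 81 declared inputs shows identical outputs.
verdict: equivalent


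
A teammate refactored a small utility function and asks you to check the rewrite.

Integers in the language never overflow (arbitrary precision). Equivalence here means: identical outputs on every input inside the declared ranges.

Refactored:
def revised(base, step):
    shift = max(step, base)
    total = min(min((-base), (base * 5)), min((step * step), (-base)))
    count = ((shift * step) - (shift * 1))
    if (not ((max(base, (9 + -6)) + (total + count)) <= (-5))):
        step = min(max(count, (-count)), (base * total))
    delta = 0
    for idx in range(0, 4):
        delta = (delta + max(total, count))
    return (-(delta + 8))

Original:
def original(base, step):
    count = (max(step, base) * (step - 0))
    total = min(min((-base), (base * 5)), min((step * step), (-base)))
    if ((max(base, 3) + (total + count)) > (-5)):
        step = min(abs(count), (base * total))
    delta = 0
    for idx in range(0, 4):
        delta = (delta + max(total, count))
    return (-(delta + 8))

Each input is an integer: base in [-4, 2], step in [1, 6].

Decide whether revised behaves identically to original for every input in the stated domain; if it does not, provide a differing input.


Consider the input base=-4, step=1.
original: count := 1 | total := -20 | ((max(base, 3) + (total + count)) > (-5)): false | delta := 0 | iter idx=0: | delta := 1 | iter idx=1: | delta := 2 | iter idx=2: | delta := 3 | iter idx=3: | delta := 4 | result -12
revised: shift := 1 | total := -20 | count := 0 | (not ((max(base, (9 + -6)) + (total + count)) <= (-5))): false | delta := 0 | iter idx=0: | delta := 0 | iter idx=1: | delta := 0 | iter idx=2: | delta := 0 | iter idx=3: | delta := 0 | result -8
-12 vs -8 — the two versions disagree here.
verdict: not equivalent; witness: base=-4, step=1


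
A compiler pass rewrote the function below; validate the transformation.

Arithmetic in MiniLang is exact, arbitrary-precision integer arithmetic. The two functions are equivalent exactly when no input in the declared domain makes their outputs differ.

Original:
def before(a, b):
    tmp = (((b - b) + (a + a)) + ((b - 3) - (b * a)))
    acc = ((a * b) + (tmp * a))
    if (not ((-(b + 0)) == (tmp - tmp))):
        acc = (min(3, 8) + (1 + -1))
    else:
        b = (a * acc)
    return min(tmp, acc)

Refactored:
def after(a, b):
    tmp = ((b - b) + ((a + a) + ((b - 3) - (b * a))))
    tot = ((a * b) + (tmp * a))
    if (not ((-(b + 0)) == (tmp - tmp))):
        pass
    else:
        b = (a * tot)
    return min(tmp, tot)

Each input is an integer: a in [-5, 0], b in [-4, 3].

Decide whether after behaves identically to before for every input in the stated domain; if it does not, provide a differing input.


The rewrite breaks on a=-5, b=2, where the results are -1 and -5.
before: tmp = -1; acc = -5; (not ((-(b + 0)) == (tmp - tmp))) -> true; acc = 3; return -1
after: tmp = -1; tot = -5; (not ((-(b + 0)) == (tmp - tmp))) -> true; return -5
verdict: not equivalent; witness: a=-5, b=2


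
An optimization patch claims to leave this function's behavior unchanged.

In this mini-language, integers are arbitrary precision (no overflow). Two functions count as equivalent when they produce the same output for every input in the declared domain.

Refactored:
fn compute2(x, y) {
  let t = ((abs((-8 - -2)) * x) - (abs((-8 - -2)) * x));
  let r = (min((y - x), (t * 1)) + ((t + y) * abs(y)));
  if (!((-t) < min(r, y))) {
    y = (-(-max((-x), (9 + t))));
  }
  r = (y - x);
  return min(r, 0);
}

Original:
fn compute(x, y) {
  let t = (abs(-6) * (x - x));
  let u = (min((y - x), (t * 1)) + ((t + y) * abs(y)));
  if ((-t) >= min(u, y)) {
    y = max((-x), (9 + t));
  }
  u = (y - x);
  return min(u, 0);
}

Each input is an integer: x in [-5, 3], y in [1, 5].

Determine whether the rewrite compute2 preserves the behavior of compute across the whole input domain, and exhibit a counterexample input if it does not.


Equivalent — the differences include constant usage differs; and local variable names differ; and comparison usage differs; and boolean connective usage differs; and arithmetic usage differs; and min/max/abs usage differs, yet no declared input distinguishes the two.
As a probe, take x=3, y=5: compute runs t=0, then u=25, then ((-t) >= min(u, y)) is false, then u=2, then returns 0; compute2 runs t=0, then r=25, then (!((-t) < min(r, y))) is false, then r=2, then returns 0; both end at 0.
Sweeping the whole domain (45 inputs) finds no disagreement.
verdict: equivalent


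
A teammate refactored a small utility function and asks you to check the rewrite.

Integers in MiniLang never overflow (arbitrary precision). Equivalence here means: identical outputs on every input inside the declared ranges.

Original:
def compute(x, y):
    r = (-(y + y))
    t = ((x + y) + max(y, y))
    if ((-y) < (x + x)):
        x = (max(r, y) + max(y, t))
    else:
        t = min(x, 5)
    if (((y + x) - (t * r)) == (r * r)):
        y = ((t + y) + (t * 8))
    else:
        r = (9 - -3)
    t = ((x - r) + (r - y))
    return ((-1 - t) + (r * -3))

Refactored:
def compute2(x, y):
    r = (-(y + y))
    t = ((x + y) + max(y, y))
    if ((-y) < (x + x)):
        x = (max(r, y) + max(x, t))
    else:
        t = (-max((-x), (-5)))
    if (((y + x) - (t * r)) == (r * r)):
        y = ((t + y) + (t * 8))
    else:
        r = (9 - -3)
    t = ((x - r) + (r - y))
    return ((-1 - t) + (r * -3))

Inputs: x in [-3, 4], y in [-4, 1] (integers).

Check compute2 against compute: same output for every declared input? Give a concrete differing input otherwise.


Try x=1, y=-1.
compute: r becomes 2; next t becomes -1; next ((-y) < (x + x)) evaluates to true; next x becomes 1; next (((y + x) - (t * r)) == (r * r)) evaluates to false; next r becomes 12; next t becomes 2; next final value -39
compute2: r becomes 2; next t becomes -1; next ((-y) < (x + x)) evaluates to true; next x becomes 3; next (((y + x) - (t * r)) == (r * r)) evaluates to true; next y becomes -10; next t becomes 13; next final value -20
-39 != -20, so the rewrite changes behavior.
verdict: not equivalent; witness: x=1, y=-1


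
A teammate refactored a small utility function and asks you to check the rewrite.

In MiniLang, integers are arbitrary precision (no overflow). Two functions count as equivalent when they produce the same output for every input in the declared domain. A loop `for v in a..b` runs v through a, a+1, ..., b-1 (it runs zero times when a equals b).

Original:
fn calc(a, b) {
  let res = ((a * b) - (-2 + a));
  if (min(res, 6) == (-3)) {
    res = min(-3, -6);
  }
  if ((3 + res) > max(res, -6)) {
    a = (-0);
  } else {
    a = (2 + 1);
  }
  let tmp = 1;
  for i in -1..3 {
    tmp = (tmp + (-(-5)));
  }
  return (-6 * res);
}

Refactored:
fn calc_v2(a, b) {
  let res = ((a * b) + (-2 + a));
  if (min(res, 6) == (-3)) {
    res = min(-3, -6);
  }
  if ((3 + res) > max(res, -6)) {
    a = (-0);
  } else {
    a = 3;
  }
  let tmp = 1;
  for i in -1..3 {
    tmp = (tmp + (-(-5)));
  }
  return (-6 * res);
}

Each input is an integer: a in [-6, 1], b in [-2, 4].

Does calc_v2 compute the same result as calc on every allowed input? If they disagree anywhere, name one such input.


Not equivalent: a=-6, b=-2 separates them (-120 vs -24).
calc: res := 20 | (min(res, 6) == (-3)): false | ((3 + res) > max(res, -6)): true | a := 0 | tmp := 1 | iter i=-1: | tmp := 6 | iter i=0: | tmp := 11 | iter i=1: | tmp := 16 | iter i=2: | tmp := 21 | result -120
calc_v2: res := 4 | (min(res, 6) == (-3)): false | ((3 + res) > max(res, -6)): true | a := 0 | tmp := 1 | iter i=-1: | tmp := 6 | iter i=0: | tmp := 11 | iter i=1: | tmp := 16 | iter i=2: | tmp := 21 | result -24
verdict: not equivalent; witness: a=-6, b=-2


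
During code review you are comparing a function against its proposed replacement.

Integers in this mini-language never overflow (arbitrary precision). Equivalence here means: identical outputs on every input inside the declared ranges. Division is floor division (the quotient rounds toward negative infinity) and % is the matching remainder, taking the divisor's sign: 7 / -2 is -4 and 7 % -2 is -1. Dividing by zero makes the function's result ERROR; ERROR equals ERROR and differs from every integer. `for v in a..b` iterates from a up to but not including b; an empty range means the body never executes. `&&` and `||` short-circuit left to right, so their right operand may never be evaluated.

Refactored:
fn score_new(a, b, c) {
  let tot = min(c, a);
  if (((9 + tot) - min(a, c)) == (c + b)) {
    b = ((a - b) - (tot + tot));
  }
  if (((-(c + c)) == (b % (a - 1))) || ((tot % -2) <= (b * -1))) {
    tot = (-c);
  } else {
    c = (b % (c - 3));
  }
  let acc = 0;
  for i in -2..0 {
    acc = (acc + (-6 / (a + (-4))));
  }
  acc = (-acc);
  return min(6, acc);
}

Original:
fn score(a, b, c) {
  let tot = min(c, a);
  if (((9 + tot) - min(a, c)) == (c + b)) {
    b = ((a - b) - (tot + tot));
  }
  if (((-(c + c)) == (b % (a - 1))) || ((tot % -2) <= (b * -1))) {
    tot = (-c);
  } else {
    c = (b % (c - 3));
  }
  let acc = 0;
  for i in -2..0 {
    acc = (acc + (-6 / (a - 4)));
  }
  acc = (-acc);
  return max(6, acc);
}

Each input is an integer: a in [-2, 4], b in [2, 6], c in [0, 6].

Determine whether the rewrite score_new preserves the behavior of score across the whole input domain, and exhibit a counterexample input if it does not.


Not equivalent: a=-2, b=2, c=0 separates them (6 vs -2).
score: tot becomes -2; next (((9 + tot) - min(a, c)) == (c + b)) evaluates to false; next (((-(c + c)) == (b % (a - 1))) || ((tot % -2) <= (b * -1))) evaluates to false; next c becomes -1; next acc becomes 0; next at i=-2:; next acc becomes 1; next at i=-1:; next acc becomes 2; next acc becomes -2; next final value 6
score_new: tot becomes -2; next (((9 + tot) - min(a, c)) == (c + b)) evaluates to false; next (((-(c + c)) == (b % (a - 1))) || ((tot % -2) <= (b * -1))) evaluates to false; next c becomes -1; next acc becomes 0; next at i=-2:; next acc becomes 1; next at i=-1:; next acc becomes 2; next acc becomes -2; next final value -2
verdict: not equivalent; witness: a=-2, b=2, c=0


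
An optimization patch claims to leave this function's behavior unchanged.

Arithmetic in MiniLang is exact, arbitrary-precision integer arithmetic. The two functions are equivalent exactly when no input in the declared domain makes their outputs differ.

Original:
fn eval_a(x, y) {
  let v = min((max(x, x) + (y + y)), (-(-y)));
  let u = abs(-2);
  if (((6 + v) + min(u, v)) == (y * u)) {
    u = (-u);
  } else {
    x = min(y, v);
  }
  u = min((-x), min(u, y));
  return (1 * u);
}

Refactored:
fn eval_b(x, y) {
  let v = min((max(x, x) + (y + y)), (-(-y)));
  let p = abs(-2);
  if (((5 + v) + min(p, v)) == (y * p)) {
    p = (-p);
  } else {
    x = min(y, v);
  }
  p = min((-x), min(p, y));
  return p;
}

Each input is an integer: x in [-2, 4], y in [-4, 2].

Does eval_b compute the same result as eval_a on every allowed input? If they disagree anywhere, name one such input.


Consider the input x=-2, y=-1.
eval_a: v := -4 | u := 2 | (((6 + v) + min(u, v)) == (y * u)): true | u := -2 | u := -2 | result -2
eval_b: v := -4 | p := 2 | (((5 + v) + min(p, v)) == (y * p)): false | x := -4 | p := -1 | result -1
-2 != -1, so the rewrite changes behavior.
verdict: not equivalent; witness: x=-2, y=-1
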